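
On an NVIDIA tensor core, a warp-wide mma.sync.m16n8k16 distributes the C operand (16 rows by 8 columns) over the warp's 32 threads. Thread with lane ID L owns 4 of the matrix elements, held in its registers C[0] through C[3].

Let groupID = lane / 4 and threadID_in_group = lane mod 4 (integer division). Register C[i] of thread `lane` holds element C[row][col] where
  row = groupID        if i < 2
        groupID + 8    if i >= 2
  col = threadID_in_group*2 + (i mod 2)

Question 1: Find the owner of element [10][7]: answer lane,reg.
r=10→G=2,rhi=1  c=7→T=3,p=1
L=2*4+3=11  i=1*2+1=3

11,3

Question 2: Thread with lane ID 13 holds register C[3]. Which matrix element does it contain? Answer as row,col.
11,3

lane 13⇒13/4=3, 13 mod 4=1
i=3  r:3+8⇒11  c:2·1+1⇒3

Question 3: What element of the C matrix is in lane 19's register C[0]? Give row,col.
4,6

lane 19→19/4=4, 19 mod 4=3
i=0  r:4+0→4  c:2·3+0→6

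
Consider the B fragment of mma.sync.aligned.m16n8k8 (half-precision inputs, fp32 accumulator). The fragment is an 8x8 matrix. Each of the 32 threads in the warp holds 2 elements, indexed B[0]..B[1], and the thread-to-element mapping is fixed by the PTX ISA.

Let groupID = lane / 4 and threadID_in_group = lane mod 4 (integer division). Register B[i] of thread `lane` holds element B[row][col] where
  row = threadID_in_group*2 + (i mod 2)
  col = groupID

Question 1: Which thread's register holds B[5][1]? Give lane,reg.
c:1=>grp=1  r:5=>tig=2,lo=1
L=1*4+2=6  i=1=1

6,1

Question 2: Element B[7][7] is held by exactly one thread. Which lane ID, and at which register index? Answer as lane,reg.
31,1

c:7=>grp=7  r:7=>tig=3,lo=1
L=7*4+3=31  i=1=1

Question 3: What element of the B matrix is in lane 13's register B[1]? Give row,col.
3,3

lane 13->13/4=3, 13 mod 4=1
i=1  r:2·1+1->3  c:3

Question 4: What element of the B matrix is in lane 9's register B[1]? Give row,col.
L=9=>grp=9>>2=2, tig=9&3=1
[1]=>row 1·2+1=3  col grp=2

3,2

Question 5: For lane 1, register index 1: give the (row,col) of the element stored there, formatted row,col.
3,0

L=1->gid=1>>2=0, tid=1&3=1
[1]->row 1·2+1=3  col gid=0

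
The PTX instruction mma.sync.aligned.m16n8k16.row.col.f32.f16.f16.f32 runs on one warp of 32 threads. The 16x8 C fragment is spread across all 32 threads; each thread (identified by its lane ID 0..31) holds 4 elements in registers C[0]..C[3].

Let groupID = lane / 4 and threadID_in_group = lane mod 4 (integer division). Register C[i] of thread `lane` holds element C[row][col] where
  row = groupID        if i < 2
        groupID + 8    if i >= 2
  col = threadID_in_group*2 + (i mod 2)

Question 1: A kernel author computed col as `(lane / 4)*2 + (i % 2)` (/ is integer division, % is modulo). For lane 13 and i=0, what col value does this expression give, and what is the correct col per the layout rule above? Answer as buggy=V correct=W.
`(lane / 4)*2 + (i % 2)`[13,0]->6
L=13->g=13>>2=3, t=13&3=1
[0]->row 3+0=3  col 1·2+0=2
col: 6 vs 2

buggy=6 correct=2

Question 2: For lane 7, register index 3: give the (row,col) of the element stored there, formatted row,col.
9,7

7: grp=1,tig=3
[3] (1+8,3*2+1) = (9,7)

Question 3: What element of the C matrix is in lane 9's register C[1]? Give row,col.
lane 9→9/4=2, 9 mod 4=1
i=1  r:2+0→2  c:2·1+1→3

2,3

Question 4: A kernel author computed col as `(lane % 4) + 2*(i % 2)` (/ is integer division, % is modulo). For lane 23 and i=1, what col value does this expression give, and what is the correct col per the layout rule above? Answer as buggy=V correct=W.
`(lane % 4) + 2*(i % 2)`[23,1]⇒5
23: gr=5,th=3
[1] (5+0,3*2+1) = (5,7)
col: 5 vs 7

buggy=5 correct=7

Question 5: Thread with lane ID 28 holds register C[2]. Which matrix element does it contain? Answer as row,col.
lane 28: g=7 (28/4), t=0 (28%4)
i=2: r=7+8=15, c=0*2+0=0

15,0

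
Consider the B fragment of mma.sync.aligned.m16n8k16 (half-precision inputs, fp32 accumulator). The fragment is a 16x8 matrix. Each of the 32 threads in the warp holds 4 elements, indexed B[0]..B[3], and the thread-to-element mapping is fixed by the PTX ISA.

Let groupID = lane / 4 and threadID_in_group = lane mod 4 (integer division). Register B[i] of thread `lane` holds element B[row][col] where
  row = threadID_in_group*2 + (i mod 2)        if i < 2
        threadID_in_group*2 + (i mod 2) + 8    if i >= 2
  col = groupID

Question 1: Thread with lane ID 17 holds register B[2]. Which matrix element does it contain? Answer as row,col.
10,4

17: gid=4,tid=1
[2] (1*2+0+8,4) = (10,4)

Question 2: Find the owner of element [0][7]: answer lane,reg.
c: 7->gid=7  r: 0->r8=0,tid=0,i&1=0
L=7*4+0=28  i=0*2+0=0

28,0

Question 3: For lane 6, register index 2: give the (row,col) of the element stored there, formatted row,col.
6: G=1,T=2
[2] (2*2+0+8,1) = (12,1)

12,1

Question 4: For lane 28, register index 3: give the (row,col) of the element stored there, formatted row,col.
9,7

lane 28⇒28/4=7, 28 mod 4=0
i=3  r:2·0+1+8⇒9  c:7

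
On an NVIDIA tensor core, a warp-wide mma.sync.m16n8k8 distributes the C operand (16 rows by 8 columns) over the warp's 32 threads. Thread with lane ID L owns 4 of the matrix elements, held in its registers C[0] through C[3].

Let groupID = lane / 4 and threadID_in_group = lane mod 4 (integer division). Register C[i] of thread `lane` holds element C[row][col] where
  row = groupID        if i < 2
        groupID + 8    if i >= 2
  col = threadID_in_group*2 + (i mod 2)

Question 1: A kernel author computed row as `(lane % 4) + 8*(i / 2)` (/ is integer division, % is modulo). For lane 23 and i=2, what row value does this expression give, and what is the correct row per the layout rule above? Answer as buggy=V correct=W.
buggy=11 correct=13

`(lane % 4) + 8*(i / 2)`[23,2]⇒11
lane 23: gr=5 (23/4), th=3 (23%4)
i=2: r=5+8=13, c=3*2+0=6
row: 11 vs 13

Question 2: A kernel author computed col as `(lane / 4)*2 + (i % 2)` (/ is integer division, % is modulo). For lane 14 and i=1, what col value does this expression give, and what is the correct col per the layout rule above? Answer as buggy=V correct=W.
buggy=7 correct=5

`(lane / 4)*2 + (i % 2)`[14,1]->7
lane 14: gid=3 (14/4), tid=2 (14%4)
i=1: r=3+0=3, c=2*2+1=5
col: 7 vs 5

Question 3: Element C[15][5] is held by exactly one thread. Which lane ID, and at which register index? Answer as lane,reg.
r=15→G=7,rhi=1  c=5→T=2,p=1
L=7*4+2=30  i=1*2+1=3

30,3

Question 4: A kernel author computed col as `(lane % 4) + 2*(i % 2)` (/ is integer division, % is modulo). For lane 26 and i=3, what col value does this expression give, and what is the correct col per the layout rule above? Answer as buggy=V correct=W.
`(lane % 4) + 2*(i % 2)`[26,3]→4
lane 26→26/4=6, 26 mod 4=2
i=3  r:6+8→14  c:2·2+1→5
col: 4 vs 5

buggy=4 correct=5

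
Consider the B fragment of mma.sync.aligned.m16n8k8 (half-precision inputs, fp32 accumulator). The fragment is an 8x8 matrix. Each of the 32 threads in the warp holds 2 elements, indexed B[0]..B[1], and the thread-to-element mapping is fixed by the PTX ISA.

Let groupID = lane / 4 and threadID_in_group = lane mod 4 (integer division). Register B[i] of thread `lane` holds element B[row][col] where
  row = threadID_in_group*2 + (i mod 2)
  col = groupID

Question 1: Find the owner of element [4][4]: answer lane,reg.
c=4->g=4  r=4->t=2,b0=0
L=4*4+2=18  i=0=0

18,0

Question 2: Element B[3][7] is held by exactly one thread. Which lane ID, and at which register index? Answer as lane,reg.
c=7⇒gr=7  r=3⇒th=1,odd=1
L=7*4+1=29  i=1=1

29,1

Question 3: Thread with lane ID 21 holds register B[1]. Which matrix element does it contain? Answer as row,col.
3,5

lane 21->21/4=5, 21 mod 4=1
i=1  r:2·1+1->3  c:5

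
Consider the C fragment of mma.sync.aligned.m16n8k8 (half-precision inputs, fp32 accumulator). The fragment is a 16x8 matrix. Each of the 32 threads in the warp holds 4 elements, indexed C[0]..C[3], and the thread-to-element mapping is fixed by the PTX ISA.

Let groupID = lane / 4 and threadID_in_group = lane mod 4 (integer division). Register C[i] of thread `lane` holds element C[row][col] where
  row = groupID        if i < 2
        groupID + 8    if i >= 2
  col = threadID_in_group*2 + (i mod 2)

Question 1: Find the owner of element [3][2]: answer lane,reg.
13,0

r:3=>grp=3,rB=0  c:2=>tig=1,lo=0
L=3*4+1=13  i=0*2+0=0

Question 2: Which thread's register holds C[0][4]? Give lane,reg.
2,0

r=0⇒gr=0,Rb=0  c=4⇒th=2,odd=0
L=0*4+2=2  i=0*2+0=0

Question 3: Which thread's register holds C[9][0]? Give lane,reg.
r=9→G=1,rhi=1  c=0→T=0,p=0
L=1*4+0=4  i=1*2+0=2

4,2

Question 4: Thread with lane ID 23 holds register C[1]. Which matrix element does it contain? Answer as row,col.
lane 23=>23/4=5, 23 mod 4=3
i=1  r:5+0=>5  c:2·3+1=>7

5,7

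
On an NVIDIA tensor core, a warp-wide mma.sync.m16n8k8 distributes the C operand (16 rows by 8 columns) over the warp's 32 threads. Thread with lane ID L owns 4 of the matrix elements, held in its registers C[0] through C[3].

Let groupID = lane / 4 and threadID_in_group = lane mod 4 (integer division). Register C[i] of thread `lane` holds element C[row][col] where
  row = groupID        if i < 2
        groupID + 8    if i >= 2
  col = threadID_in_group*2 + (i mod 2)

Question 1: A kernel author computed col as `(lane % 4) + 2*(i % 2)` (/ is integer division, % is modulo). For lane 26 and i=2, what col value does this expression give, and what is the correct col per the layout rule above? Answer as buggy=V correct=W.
`(lane % 4) + 2*(i % 2)`[26,2]->2
lane 26: g=6 (26/4), t=2 (26%4)
i=2: r=6+8=14, c=2*2+0=4
col: 2 vs 4

buggy=2 correct=4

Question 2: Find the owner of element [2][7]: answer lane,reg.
r:2=>grp=2,rB=0  c:7=>tig=3,lo=1
L=2*4+3=11  i=0*2+1=1

11,1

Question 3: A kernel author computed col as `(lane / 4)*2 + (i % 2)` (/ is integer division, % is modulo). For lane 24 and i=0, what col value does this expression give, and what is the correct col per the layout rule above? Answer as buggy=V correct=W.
buggy=12 correct=0

`(lane / 4)*2 + (i % 2)`[24,0]⇒12
lane 24⇒24/4=6, 24 mod 4=0
i=0  r:6+0⇒6  c:2·0+0⇒0
col: 12 vs 0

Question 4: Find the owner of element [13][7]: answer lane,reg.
23,3

r: 13->gid=5,r8=1  c: 7->tid=3,i&1=1
L=5*4+3=23  i=1*2+1=3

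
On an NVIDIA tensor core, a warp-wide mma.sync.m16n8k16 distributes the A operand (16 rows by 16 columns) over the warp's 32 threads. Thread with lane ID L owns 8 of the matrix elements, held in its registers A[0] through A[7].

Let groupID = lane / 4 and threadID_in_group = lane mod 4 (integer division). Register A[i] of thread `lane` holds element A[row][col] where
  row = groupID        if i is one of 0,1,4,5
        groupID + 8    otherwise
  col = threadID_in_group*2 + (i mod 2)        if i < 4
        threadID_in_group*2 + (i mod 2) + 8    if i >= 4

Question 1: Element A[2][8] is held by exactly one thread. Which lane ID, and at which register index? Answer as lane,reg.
r=2→G=2,rhi=0  c=8→chi=1,T=0,p=0
L=2*4+0=8  i=1*4+0*2+0=4

8,4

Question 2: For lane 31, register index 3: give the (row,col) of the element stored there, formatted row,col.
lane 31→31/4=7, 31 mod 4=3
i=3  r:7+8→15  c:2·3+1+0→7

15,7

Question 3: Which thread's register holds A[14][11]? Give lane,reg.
r=14→G=6,rhi=1  c=11→chi=1,T=1,p=1
L=6*4+1=25  i=1*4+1*2+1=7

25,7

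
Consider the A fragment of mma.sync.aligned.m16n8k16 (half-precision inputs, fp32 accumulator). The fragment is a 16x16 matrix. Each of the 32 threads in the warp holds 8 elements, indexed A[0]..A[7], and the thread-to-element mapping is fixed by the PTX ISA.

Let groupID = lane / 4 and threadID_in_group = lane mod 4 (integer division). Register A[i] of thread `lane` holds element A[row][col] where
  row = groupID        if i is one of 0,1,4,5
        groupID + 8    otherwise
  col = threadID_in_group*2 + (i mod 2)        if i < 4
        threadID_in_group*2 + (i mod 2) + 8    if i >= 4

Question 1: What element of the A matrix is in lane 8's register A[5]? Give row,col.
8: g=2,t=0
[5] (2+0,0*2+1+8) = (2,9)

2,9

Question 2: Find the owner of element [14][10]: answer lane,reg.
r=14->g=6,rb=1  c=10->cb=1,t=1,b0=0
L=6*4+1=25  i=1*4+1*2+0=6

25,6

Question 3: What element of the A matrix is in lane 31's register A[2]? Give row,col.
lane 31->31/4=7, 31 mod 4=3
i=2  r:7+8->15  c:2·3+0+0->6

15,6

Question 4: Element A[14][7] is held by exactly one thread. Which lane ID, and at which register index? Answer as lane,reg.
r: 14->gid=6,r8=1  c: 7->c8=0,tid=3,i&1=1
L=6*4+3=27  i=0*4+1*2+1=3

27,3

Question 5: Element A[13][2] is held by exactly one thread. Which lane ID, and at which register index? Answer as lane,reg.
r: 13->gid=5,r8=1  c: 2->c8=0,tid=1,i&1=0
L=5*4+1=21  i=0*4+1*2+0=2

21,2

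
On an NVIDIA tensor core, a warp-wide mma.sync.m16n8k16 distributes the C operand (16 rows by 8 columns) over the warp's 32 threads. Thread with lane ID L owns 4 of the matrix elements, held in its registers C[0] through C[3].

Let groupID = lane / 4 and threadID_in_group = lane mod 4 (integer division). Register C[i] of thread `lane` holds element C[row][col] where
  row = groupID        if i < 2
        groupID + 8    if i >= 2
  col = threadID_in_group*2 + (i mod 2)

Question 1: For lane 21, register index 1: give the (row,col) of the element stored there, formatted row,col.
lane 21->21/4=5, 21 mod 4=1
i=1  r:5+0->5  c:2·1+1->3

5,3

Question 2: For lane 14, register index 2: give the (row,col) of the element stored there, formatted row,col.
14: gr=3,th=2
[2] (3+8,2*2+0) = (11,4)

11,4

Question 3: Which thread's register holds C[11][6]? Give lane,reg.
r=11->g=3,rb=1  c=6->t=3,b0=0
L=3*4+3=15  i=1*2+0=2

15,2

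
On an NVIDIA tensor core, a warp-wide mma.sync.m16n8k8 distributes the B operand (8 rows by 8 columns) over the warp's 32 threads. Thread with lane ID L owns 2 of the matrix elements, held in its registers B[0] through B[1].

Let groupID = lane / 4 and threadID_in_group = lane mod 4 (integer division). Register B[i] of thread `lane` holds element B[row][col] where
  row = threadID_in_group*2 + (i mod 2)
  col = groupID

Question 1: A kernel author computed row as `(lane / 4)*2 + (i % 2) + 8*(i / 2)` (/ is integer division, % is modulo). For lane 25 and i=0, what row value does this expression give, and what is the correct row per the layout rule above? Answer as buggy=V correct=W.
`(lane / 4)*2 + (i % 2) + 8*(i / 2)`[25,0]=>12
lane 25: grp=6 (25/4), tig=1 (25%4)
i=0: r=1*2+0=2, c=grp=6
row: 12 vs 2

buggy=12 correct=2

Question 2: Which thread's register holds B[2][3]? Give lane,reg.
c=3⇒gr=3  r=2⇒th=1,odd=0
L=3*4+1=13  i=0=0

13,0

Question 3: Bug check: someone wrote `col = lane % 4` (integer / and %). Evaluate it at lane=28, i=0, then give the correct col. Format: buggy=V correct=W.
`lane % 4`[28,0]⇒0
28: gr=7,th=0
[0] (0*2+0,7) = (0,7)
col: 0 vs 7

buggy=0 correct=7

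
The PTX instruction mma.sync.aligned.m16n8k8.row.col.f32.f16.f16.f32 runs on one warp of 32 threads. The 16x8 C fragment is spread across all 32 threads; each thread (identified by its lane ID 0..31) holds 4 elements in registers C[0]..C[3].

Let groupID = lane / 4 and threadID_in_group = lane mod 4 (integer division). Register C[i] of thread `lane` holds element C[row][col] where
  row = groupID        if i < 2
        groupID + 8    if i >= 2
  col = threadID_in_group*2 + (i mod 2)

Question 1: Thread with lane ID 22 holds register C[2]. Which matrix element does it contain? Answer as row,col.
lane 22=>22/4=5, 22 mod 4=2
i=2  r:5+8=>13  c:2·2+0=>4

13,4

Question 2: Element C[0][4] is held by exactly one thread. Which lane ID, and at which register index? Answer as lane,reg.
r=0->g=0,rb=0  c=4->t=2,b0=0
L=0*4+2=2  i=0*2+0=0

2,0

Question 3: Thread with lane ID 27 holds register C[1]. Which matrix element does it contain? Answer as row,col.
lane 27->27/4=6, 27 mod 4=3
i=1  r:6+0->6  c:2·3+1->7

6,7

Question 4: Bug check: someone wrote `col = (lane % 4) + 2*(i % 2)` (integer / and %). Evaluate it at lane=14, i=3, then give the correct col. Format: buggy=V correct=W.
`(lane % 4) + 2*(i % 2)`[14,3]=>4
lane 14=>14/4=3, 14 mod 4=2
i=3  r:3+8=>11  c:2·2+1=>5
col: 4 vs 5

buggy=4 correct=5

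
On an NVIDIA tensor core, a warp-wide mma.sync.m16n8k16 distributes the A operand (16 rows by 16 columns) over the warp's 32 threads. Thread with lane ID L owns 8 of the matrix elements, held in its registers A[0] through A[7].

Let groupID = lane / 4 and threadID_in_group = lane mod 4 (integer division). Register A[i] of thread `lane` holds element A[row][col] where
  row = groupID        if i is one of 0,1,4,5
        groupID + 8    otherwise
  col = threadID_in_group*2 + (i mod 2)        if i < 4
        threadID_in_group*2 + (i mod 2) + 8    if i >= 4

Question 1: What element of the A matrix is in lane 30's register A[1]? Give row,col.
lane 30=>30/4=7, 30 mod 4=2
i=1  r:7+0=>7  c:2·2+1+0=>5

7,5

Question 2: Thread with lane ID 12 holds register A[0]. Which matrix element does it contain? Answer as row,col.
3,0

lane 12: gid=3 (12/4), tid=0 (12%4)
i=0: r=3+0=3, c=0*2+0+0=0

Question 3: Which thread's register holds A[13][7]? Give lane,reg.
r:13=>grp=5,rB=1  c:7=>cB=0,tig=3,lo=1
L=5*4+3=23  i=0*4+1*2+1=3

23,3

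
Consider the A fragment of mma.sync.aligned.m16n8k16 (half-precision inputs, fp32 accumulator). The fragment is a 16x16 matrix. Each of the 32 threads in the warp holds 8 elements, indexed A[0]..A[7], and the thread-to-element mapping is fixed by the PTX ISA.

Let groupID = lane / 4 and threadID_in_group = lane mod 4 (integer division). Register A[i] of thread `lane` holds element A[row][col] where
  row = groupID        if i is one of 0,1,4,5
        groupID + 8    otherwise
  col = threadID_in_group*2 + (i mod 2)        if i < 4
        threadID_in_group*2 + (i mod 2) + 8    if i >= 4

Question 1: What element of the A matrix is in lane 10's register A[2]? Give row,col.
L=10->g=10>>2=2, t=10&3=2
[2]->row 2+8=10  col 2·2+0+0=4

10,4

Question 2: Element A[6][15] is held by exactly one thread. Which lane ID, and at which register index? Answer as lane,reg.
27,5

r:6=>grp=6,rB=0  c:15=>cB=1,tig=3,lo=1
L=6*4+3=27  i=1*4+0*2+1=5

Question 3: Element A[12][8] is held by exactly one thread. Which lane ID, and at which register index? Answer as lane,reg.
r:12=>grp=4,rB=1  c:8=>cB=1,tig=0,lo=0
L=4*4+0=16  i=1*4+1*2+0=6

16,6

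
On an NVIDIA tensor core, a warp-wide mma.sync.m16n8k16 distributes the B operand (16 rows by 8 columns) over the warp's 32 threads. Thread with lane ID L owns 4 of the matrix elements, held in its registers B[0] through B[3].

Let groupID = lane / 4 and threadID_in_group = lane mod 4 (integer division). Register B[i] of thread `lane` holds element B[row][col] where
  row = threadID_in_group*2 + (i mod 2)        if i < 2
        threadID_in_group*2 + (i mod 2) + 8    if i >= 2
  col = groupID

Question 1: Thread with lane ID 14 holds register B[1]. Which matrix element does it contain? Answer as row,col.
5,3

lane 14: G=3 (14/4), T=2 (14%4)
i=1: r=2*2+1+0=5, c=G=3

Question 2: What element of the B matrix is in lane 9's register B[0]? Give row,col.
9: grp=2,tig=1
[0] (1*2+0+0,2) = (2,2)

2,2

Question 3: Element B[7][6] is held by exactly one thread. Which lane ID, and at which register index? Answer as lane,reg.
27,1

c=6→G=6  r=7→rhi=0,T=3,p=1
L=6*4+3=27  i=0*2+1=1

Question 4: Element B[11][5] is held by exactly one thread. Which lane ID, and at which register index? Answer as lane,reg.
c=5->g=5  r=11->rb=1,t=1,b0=1
L=5*4+1=21  i=1*2+1=3

21,3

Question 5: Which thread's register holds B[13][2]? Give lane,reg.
10,3

c=2->g=2  r=13->rb=1,t=2,b0=1
L=2*4+2=10  i=1*2+1=3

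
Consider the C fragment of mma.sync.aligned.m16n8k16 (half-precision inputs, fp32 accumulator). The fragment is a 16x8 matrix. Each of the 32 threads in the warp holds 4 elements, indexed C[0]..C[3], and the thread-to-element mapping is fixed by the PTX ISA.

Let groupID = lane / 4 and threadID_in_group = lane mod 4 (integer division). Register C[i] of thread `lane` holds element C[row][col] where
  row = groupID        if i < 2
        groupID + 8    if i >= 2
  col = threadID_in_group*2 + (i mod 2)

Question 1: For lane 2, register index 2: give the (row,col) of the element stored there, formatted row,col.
L=2→G=2>>2=0, T=2&3=2
[2]→row 0+8=8  col 2·2+0=4

8,4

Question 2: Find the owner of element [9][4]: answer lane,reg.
6,2

r: 9->gid=1,r8=1  c: 4->tid=2,i&1=0
L=1*4+2=6  i=1*2+0=2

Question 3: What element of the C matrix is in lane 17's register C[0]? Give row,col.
4,2

L=17⇒gr=17>>2=4, th=17&3=1
[0]⇒row 4+0=4  col 1·2+0=2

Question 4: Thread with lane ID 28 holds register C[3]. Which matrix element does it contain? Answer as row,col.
lane 28: grp=7 (28/4), tig=0 (28%4)
i=3: r=7+8=15, c=0*2+1=1

15,1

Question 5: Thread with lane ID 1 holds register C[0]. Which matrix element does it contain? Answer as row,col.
0,2

L=1→G=1>>2=0, T=1&3=1
[0]→row 0+0=0  col 1·2+0=2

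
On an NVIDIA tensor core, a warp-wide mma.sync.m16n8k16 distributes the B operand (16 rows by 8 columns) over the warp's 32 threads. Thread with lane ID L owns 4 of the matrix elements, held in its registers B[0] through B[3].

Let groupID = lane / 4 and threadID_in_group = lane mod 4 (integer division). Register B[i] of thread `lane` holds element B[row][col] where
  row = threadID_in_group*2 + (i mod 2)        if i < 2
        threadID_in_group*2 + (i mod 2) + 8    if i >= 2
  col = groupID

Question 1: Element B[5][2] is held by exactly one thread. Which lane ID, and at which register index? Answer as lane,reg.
c: 2->gid=2  r: 5->r8=0,tid=2,i&1=1
L=2*4+2=10  i=0*2+1=1

10,1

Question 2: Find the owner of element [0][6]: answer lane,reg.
c=6⇒gr=6  r=0⇒Rb=0,th=0,odd=0
L=6*4+0=24  i=0*2+0=0

24,0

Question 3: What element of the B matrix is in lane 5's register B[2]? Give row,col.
lane 5=>5/4=1, 5 mod 4=1
i=2  r:2·1+0+8=>10  c:1

10,1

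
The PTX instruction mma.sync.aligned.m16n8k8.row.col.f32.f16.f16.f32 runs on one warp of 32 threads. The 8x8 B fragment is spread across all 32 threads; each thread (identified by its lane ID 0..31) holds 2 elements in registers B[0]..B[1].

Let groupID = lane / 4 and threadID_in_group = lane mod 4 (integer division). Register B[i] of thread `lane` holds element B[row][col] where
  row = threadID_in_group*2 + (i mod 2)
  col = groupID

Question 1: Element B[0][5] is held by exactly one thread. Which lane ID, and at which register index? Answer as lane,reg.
c=5->g=5  r=0->t=0,b0=0
L=5*4+0=20  i=0=0

20,0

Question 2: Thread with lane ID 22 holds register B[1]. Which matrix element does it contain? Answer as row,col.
5,5

lane 22: grp=5 (22/4), tig=2 (22%4)
i=1: r=2*2+1=5, c=grp=5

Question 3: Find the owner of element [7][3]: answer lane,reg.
c:3=>grp=3  r:7=>tig=3,lo=1
L=3*4+3=15  i=1=1

15,1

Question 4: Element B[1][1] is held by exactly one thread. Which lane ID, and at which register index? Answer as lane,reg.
c=1->g=1  r=1->t=0,b0=1
L=1*4+0=4  i=1=1

4,1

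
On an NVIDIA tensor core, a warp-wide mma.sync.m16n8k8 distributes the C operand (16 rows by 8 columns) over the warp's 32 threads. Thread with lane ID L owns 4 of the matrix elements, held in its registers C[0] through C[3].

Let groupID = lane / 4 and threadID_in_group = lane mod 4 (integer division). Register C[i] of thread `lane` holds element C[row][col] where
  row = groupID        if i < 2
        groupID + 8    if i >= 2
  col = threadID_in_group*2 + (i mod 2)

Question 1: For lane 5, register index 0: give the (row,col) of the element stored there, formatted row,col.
1,2

lane 5: gr=1 (5/4), th=1 (5%4)
i=0: r=1+0=1, c=1*2+0=2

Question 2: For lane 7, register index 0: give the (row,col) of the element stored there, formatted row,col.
1,6

7: grp=1,tig=3
[0] (1+0,3*2+0) = (1,6)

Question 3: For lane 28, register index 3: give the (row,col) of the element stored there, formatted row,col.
15,1

lane 28→28/4=7, 28 mod 4=0
i=3  r:7+8→15  c:2·0+1→1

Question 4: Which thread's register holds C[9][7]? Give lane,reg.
r=9⇒gr=1,Rb=1  c=7⇒th=3,odd=1
L=1*4+3=7  i=1*2+1=3

7,3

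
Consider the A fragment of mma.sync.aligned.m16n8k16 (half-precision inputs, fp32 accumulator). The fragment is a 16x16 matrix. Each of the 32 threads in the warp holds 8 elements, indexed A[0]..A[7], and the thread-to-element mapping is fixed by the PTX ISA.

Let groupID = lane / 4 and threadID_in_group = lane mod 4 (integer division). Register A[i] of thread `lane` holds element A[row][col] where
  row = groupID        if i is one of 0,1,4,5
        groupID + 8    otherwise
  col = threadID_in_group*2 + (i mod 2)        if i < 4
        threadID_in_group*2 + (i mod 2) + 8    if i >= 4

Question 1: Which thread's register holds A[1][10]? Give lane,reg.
5,4

r=1→G=1,rhi=0  c=10→chi=1,T=1,p=0
L=1*4+1=5  i=1*4+0*2+0=4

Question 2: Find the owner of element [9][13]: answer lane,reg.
6,7

r=9→G=1,rhi=1  c=13→chi=1,T=2,p=1
L=1*4+2=6  i=1*4+1*2+1=7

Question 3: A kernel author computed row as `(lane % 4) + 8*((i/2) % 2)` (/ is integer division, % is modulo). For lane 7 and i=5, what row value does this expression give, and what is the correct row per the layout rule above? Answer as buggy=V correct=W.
`(lane % 4) + 8*((i/2) % 2)`[7,5]->3
L=7->g=7>>2=1, t=7&3=3
[5]->row 1+0=1  col 3·2+1+8=15
row: 3 vs 1

buggy=3 correct=1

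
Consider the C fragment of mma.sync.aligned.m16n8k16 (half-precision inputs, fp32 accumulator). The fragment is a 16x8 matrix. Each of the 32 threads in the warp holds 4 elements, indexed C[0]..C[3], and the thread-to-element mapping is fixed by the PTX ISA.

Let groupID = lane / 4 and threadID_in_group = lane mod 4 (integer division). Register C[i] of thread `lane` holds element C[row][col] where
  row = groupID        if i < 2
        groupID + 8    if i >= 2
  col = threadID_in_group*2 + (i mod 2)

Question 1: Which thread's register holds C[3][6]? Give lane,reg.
r=3→G=3,rhi=0  c=6→T=3,p=0
L=3*4+3=15  i=0*2+0=0

15,0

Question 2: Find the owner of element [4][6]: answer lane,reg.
r:4=>grp=4,rB=0  c:6=>tig=3,lo=0
L=4*4+3=19  i=0*2+0=0

19,0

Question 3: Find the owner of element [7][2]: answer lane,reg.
29,0

r:7=>grp=7,rB=0  c:2=>tig=1,lo=0
L=7*4+1=29  i=0*2+0=0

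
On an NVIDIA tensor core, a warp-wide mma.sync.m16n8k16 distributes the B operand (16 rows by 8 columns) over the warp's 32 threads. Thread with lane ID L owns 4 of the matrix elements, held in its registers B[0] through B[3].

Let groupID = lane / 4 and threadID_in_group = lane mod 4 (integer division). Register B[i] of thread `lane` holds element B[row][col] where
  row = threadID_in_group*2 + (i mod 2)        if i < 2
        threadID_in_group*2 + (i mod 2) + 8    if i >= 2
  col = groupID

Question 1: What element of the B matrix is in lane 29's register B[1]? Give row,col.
L=29→G=29>>2=7, T=29&3=1
[1]→row 1·2+1+0=3  col G=7

3,7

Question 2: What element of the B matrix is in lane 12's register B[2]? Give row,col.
12: g=3,t=0
[2] (0*2+0+8,3) = (8,3)

8,3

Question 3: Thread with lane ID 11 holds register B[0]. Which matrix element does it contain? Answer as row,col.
L=11->gid=11>>2=2, tid=11&3=3
[0]->row 3·2+0+0=6  col gid=2

6,2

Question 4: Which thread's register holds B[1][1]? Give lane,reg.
4,1

c:1=>grp=1  r:1=>rB=0,tig=0,lo=1
L=1*4+0=4  i=0*2+1=1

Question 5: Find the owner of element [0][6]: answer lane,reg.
24,0

c: 6->gid=6  r: 0->r8=0,tid=0,i&1=0
L=6*4+0=24  i=0*2+0=0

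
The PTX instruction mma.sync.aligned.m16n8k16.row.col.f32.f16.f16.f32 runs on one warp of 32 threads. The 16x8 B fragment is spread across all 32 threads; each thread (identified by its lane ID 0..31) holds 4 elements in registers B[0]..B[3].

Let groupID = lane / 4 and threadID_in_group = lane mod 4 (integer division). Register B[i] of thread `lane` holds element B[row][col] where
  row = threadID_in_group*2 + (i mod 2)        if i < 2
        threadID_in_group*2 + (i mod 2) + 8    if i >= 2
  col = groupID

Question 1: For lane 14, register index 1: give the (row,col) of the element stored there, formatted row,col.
14: G=3,T=2
[1] (2*2+1+0,3) = (5,3)

5,3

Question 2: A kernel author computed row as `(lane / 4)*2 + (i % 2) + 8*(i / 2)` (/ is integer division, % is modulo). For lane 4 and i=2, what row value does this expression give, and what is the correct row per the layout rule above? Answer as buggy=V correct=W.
buggy=10 correct=8

`(lane / 4)*2 + (i % 2) + 8*(i / 2)`[4,2]⇒10
lane 4⇒4/4=1, 4 mod 4=0
i=2  r:2·0+0+8⇒8  c:1
row: 10 vs 8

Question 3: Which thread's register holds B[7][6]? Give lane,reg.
27,1

c=6→G=6  r=7→rhi=0,T=3,p=1
L=6*4+3=27  i=0*2+1=1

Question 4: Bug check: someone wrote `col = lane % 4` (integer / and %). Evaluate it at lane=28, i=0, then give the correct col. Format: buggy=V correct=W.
buggy=0 correct=7

`lane % 4`[28,0]→0
lane 28→28/4=7, 28 mod 4=0
i=0  r:2·0+0+0→0  c:7
col: 0 vs 7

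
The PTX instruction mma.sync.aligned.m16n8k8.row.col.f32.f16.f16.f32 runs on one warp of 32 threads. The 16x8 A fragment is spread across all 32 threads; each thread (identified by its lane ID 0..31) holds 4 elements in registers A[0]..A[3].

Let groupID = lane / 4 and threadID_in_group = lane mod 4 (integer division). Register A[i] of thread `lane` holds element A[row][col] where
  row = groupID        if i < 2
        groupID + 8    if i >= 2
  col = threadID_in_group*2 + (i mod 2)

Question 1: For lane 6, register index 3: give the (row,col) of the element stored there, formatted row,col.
9,5

lane 6: grp=1 (6/4), tig=2 (6%4)
i=3: r=1+8=9, c=2*2+1=5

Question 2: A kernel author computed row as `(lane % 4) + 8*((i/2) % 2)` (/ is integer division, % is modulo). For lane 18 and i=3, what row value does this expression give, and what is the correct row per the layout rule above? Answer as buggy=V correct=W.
`(lane % 4) + 8*((i/2) % 2)`[18,3]⇒10
L=18⇒gr=18>>2=4, th=18&3=2
[3]⇒row 4+8=12  col 2·2+1=5
row: 10 vs 12

buggy=10 correct=12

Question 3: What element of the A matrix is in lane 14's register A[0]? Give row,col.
lane 14: G=3 (14/4), T=2 (14%4)
i=0: r=3+0=3, c=2*2+0=4

3,4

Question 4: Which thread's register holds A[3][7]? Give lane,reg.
15,1

r=3->g=3,rb=0  c=7->t=3,b0=1
L=3*4+3=15  i=0*2+1=1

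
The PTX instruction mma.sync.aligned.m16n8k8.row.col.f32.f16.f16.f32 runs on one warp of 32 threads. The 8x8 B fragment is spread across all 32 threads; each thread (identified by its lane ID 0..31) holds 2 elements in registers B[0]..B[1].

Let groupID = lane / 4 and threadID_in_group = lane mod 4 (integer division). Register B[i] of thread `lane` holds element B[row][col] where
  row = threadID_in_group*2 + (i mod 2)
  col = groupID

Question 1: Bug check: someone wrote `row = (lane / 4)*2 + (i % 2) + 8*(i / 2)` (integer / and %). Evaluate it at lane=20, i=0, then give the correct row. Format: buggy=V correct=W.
buggy=10 correct=0

`(lane / 4)*2 + (i % 2) + 8*(i / 2)`[20,0]→10
L=20→G=20>>2=5, T=20&3=0
[0]→row 0·2+0=0  col G=5
row: 10 vs 0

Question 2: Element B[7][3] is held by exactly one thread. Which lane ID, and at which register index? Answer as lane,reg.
15,1

c=3⇒gr=3  r=7⇒th=3,odd=1
L=3*4+3=15  i=1=1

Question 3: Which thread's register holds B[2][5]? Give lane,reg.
21,0

c=5⇒gr=5  r=2⇒th=1,odd=0
L=5*4+1=21  i=0=0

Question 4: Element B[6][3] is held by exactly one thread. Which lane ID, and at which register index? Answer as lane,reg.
c=3⇒gr=3  r=6⇒th=3,odd=0
L=3*4+3=15  i=0=0

15,0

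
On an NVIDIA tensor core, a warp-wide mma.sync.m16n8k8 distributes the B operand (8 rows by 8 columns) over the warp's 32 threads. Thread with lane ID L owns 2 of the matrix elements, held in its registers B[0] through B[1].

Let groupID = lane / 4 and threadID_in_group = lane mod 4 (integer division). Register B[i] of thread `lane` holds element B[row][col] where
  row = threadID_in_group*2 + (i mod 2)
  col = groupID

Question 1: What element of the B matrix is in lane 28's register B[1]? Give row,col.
28: gr=7,th=0
[1] (0*2+1,7) = (1,7)

1,7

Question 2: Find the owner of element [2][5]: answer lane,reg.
c: 5->gid=5  r: 2->tid=1,i&1=0
L=5*4+1=21  i=0=0

21,0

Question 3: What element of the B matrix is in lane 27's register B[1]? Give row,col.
7,6

27: g=6,t=3
[1] (3*2+1,6) = (7,6)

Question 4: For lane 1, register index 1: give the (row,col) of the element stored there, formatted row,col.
1: grp=0,tig=1
[1] (1*2+1,0) = (3,0)

3,0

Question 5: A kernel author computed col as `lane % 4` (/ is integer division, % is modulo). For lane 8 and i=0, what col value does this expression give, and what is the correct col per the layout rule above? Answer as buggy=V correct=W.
`lane % 4`[8,0]→0
lane 8: G=2 (8/4), T=0 (8%4)
i=0: r=0*2+0=0, c=G=2
col: 0 vs 2

buggy=0 correct=2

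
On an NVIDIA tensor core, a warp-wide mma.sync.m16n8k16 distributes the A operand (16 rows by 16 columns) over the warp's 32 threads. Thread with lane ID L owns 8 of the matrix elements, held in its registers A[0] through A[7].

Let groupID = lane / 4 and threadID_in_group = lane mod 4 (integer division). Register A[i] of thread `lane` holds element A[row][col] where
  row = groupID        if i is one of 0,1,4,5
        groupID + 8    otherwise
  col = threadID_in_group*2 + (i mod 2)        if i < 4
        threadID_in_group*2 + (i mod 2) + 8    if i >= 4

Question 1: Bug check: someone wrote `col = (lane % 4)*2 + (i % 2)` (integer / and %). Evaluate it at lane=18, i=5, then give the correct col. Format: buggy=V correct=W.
`(lane % 4)*2 + (i % 2)`[18,5]→5
lane 18: G=4 (18/4), T=2 (18%4)
i=5: r=4+0=4, c=2*2+1+8=13
col: 5 vs 13

buggy=5 correct=13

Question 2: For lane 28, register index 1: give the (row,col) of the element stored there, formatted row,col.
7,1

lane 28: grp=7 (28/4), tig=0 (28%4)
i=1: r=7+0=7, c=0*2+1+0=1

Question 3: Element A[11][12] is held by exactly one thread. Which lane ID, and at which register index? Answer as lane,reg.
r: 11->gid=3,r8=1  c: 12->c8=1,tid=2,i&1=0
L=3*4+2=14  i=1*4+1*2+0=6

14,6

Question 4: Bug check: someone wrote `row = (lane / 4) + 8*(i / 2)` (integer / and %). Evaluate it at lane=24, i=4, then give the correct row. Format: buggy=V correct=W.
`(lane / 4) + 8*(i / 2)`[24,4]→22
lane 24→24/4=6, 24 mod 4=0
i=4  r:6+0→6  c:2·0+0+8→8
row: 22 vs 6

buggy=22 correct=6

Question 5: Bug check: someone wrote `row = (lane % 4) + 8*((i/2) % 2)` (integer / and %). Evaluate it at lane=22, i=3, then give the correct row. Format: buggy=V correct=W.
`(lane % 4) + 8*((i/2) % 2)`[22,3]->10
lane 22->22/4=5, 22 mod 4=2
i=3  r:5+8->13  c:2·2+1+0->5
row: 10 vs 13

buggy=10 correct=13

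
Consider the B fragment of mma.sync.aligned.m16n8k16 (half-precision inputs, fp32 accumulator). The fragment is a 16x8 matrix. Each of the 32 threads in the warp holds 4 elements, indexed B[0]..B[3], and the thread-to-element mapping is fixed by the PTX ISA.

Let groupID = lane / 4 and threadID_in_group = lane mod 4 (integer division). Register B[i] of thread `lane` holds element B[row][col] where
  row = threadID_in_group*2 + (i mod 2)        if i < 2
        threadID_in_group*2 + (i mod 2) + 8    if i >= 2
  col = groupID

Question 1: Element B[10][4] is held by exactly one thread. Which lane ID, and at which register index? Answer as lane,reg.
c=4->g=4  r=10->rb=1,t=1,b0=0
L=4*4+1=17  i=1*2+0=2

17,2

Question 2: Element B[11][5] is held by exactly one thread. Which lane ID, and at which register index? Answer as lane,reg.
21,3

c=5->g=5  r=11->rb=1,t=1,b0=1
L=5*4+1=21  i=1*2+1=3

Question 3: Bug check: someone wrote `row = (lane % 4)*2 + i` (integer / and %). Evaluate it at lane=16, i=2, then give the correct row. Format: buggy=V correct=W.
`(lane % 4)*2 + i`[16,2]⇒2
lane 16⇒16/4=4, 16 mod 4=0
i=2  r:2·0+0+8⇒8  c:4
row: 2 vs 8

buggy=2 correct=8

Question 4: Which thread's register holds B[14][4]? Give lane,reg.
c=4->g=4  r=14->rb=1,t=3,b0=0
L=4*4+3=19  i=1*2+0=2

19,2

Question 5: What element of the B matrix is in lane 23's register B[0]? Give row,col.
23: gr=5,th=3
[0] (3*2+0+0,5) = (6,5)

6,5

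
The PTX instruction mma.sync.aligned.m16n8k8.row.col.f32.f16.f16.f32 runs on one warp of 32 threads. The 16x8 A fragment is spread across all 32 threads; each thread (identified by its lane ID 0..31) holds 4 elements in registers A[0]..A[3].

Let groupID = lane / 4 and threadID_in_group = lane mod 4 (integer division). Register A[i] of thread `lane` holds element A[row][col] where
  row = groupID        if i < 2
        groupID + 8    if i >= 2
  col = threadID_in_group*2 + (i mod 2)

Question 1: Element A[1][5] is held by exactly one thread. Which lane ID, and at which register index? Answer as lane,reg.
6,1

r:1=>grp=1,rB=0  c:5=>tig=2,lo=1
L=1*4+2=6  i=0*2+1=1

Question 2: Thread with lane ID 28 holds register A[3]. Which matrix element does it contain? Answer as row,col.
lane 28: gid=7 (28/4), tid=0 (28%4)
i=3: r=7+8=15, c=0*2+1=1

15,1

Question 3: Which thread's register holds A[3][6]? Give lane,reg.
15,0

r: 3->gid=3,r8=0  c: 6->tid=3,i&1=0
L=3*4+3=15  i=0*2+0=0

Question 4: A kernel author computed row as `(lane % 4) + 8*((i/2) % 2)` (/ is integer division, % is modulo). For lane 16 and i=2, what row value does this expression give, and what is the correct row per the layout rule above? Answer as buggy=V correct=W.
buggy=8 correct=12

`(lane % 4) + 8*((i/2) % 2)`[16,2]→8
lane 16→16/4=4, 16 mod 4=0
i=2  r:4+8→12  c:2·0+0→0
row: 8 vs 12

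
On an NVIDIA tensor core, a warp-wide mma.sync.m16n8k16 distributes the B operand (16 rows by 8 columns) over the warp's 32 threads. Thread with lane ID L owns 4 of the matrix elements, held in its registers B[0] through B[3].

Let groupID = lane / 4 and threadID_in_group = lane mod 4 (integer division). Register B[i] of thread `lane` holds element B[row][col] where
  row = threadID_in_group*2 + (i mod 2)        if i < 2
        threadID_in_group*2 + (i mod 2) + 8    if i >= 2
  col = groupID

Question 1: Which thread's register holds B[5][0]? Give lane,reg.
2,1

c: 0->gid=0  r: 5->r8=0,tid=2,i&1=1
L=0*4+2=2  i=0*2+1=1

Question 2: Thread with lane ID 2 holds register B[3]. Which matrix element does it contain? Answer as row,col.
lane 2: grp=0 (2/4), tig=2 (2%4)
i=3: r=2*2+1+8=13, c=grp=0

13,0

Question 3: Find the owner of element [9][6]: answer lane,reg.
c=6→G=6  r=9→rhi=1,T=0,p=1
L=6*4+0=24  i=1*2+1=3

24,3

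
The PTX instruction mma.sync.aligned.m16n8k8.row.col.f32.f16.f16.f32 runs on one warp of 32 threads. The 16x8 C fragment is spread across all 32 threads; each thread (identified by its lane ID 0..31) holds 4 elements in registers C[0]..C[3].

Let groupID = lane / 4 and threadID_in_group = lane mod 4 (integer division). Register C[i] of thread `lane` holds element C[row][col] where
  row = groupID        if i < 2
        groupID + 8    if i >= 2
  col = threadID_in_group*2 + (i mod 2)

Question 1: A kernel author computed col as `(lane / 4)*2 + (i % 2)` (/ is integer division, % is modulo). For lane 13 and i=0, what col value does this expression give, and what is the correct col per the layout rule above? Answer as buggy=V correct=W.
`(lane / 4)*2 + (i % 2)`[13,0]→6
L=13→G=13>>2=3, T=13&3=1
[0]→row 3+0=3  col 1·2+0=2
col: 6 vs 2

buggy=6 correct=2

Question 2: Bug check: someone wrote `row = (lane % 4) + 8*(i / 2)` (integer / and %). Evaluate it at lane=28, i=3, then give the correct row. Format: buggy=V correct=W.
`(lane % 4) + 8*(i / 2)`[28,3]->8
28: g=7,t=0
[3] (7+8,0*2+1) = (15,1)
row: 8 vs 15

buggy=8 correct=15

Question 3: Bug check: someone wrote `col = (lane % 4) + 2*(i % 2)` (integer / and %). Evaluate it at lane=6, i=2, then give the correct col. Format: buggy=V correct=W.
`(lane % 4) + 2*(i % 2)`[6,2]=>2
6: grp=1,tig=2
[2] (1+8,2*2+0) = (9,4)
col: 2 vs 4

buggy=2 correct=4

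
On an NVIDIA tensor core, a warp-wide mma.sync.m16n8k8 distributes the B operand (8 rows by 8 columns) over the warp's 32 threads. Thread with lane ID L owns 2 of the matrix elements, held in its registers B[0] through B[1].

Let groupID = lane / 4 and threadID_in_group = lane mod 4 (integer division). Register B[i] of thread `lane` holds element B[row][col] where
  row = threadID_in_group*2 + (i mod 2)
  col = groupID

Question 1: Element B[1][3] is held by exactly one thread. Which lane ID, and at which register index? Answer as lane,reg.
12,1

c:3=>grp=3  r:1=>tig=0,lo=1
L=3*4+0=12  i=1=1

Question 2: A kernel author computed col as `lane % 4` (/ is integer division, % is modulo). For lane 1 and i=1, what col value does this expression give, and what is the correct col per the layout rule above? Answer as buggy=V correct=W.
`lane % 4`[1,1]=>1
1: grp=0,tig=1
[1] (1*2+1,0) = (3,0)
col: 1 vs 0

buggy=1 correct=0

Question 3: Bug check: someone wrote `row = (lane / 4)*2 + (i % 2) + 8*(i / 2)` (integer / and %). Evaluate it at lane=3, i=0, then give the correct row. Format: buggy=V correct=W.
buggy=0 correct=6

`(lane / 4)*2 + (i % 2) + 8*(i / 2)`[3,0]→0
lane 3→3/4=0, 3 mod 4=3
i=0  r:2·3+0→6  c:0
row: 0 vs 6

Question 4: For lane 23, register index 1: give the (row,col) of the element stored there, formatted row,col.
7,5

lane 23: G=5 (23/4), T=3 (23%4)
i=1: r=3*2+1=7, c=G=5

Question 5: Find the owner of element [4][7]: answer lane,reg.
30,0

c=7->g=7  r=4->t=2,b0=0
L=7*4+2=30  i=0=0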